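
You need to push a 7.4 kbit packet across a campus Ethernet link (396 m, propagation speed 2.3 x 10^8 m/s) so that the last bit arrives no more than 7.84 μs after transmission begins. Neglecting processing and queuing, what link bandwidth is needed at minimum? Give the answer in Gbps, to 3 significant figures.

1.21 Gbps

Propagation delay = 396 / 2.3e+08 = 1.72174 μs.
Transmission budget = 7.84 − 1.72174 = 6.11826 μs.
R ≥ L / t_tx = 7400 bits / 6.11826e-06 s = 1.21 Gbps.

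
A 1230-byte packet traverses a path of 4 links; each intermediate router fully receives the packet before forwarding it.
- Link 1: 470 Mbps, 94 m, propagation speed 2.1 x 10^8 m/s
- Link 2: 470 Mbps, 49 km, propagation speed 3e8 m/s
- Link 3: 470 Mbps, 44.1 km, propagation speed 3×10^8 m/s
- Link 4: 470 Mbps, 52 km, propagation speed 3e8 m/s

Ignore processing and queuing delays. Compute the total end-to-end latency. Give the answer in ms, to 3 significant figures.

0.568 ms

L = 1230 × 8 = 9840 bits.
Transmission delay per hop = L/R = 9840/470000000 = 0.0209362 ms; 4 hops → 0.0837447 ms.
Propagation delays (d/s per hop): 0.000447619, 0.163333, 0.147, 0.173333 ms; sum = 0.484114 ms.
End-to-end = 0.568 ms.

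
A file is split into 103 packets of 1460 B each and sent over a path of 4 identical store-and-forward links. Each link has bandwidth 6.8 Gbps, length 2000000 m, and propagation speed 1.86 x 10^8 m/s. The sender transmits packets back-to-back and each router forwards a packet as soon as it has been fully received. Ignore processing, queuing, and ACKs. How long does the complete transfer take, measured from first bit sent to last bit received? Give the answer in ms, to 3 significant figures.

43.2 ms

Per-hop transmission t_tx = L/R = 11680/6800000000 = 0.00171765 ms.
Per-hop propagation t_prop = 2000000/186000000 = 10.7527 ms.
Pipeline fill: first packet needs 4·t_tx to clear all hops; remaining 102 packets each add one t_tx.
Total = (4+103-1)·t_tx + 4·t_prop = 106·0.00171765 + 4·10.7527 = 43.2 ms.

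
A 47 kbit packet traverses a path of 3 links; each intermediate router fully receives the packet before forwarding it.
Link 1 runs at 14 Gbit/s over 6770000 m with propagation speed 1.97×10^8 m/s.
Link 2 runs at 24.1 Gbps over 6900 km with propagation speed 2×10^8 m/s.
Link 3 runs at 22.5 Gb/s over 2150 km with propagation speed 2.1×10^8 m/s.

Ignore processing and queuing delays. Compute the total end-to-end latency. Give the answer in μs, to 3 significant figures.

79100 μs

L = 47000 bits.
Transmission delays (L/R per hop): 3.35714, 1.95021, 2.08889 μs; sum = 7.39624 μs.
Propagation delays (d/s per hop): 34365.5, 34500, 10238.1 μs; sum = 79103.6 μs.
End-to-end = 79100 μs.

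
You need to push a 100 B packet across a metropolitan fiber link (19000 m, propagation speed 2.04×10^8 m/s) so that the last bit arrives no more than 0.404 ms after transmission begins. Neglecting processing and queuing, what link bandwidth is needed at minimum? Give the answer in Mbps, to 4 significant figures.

2.573 Mbps

L = 800 bits.
Propagation delay = 19000 / 204000000 = 0.0931373 ms.
Transmission budget = 0.404 − 0.0931373 = 0.310863 ms.
R ≥ L / t_tx = 800 bits / 0.000310863 s = 2.573 Mbps.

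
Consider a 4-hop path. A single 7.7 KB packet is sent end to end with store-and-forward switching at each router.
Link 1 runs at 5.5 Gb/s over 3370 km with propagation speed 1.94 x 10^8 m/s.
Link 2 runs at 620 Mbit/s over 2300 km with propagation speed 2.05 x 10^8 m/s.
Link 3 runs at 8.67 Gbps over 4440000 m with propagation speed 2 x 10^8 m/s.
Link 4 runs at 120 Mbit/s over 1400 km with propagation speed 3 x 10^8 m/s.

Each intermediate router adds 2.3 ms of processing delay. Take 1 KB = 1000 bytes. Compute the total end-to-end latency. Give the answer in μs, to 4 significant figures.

L = 61600 bits.
Transmission delays (L/R per hop): 11.2, 99.3548, 7.10496, 513.333 μs; sum = 630.993 μs.
Propagation delays (d/s per hop): 17371.1, 11219.5, 22200, 4666.67 μs; sum = 55457.3 μs.
Processing at 3 router(s): 3 × 2.3 ms = 6900 μs.
End-to-end = 62990 μs.

62990 μs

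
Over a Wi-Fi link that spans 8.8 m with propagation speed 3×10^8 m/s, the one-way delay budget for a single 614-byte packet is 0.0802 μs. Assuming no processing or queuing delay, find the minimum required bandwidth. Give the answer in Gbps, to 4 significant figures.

L = 4912 bits.
Propagation delay = 8.8 / 300000000 = 0.0293333 μs.
Transmission budget = 0.0802 − 0.0293333 = 0.0508667 μs.
R ≥ L / t_tx = 4912 bits / 5.08667e-08 s = 96.57 Gbps.

96.57 Gbps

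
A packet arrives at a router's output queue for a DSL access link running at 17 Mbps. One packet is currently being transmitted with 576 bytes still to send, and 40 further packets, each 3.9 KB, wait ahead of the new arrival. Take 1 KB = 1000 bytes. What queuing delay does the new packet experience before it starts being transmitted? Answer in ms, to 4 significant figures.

Each queued packet: L/R = 31200/17000000 = 1.83529 ms.
40 queued → 73.4118 ms.
Plus remaining 4608 bits of current packet: 0.271059 ms.
Queuing delay = 73.68 ms.

73.68 ms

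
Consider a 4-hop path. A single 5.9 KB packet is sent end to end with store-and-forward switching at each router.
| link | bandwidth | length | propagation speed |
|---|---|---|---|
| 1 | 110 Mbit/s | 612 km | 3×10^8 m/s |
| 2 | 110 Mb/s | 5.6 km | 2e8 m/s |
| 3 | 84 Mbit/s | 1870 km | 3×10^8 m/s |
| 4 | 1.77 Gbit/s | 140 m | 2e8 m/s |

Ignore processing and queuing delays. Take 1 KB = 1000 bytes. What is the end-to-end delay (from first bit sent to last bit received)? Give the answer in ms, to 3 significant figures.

L = 47200 bits.
Transmission delays (L/R per hop): 0.429091, 0.429091, 0.561905, 0.0266667 ms; sum = 1.44675 ms.
Propagation delays (d/s per hop): 2.04, 0.028, 6.23333, 0.0007 ms; sum = 8.30203 ms.
End-to-end = 9.75 ms.

9.75 ms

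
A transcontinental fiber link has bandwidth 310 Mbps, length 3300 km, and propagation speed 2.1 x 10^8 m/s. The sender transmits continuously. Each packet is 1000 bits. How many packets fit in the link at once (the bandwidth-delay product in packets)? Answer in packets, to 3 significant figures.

Propagation delay = 3300000 / 210000000 = 0.0157143 s.
BDP = R × t_prop = 310000000 × 0.0157143 = 4871430 bits.
In packets of 1000 bits: 4870 packets.

4870 packets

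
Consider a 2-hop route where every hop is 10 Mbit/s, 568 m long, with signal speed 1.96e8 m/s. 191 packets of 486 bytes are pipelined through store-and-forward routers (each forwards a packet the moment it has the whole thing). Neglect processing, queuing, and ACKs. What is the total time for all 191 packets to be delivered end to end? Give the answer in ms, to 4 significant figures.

74.66 ms

Per-hop transmission t_tx = L/R = 3888/10000000 = 0.3888 ms.
Per-hop propagation t_prop = 568/196000000 = 0.00289796 ms.
Pipeline fill: first packet needs 2·t_tx to clear all hops; remaining 190 packets each add one t_tx.
Total = (2+191-1)·t_tx + 2·t_prop = 192·0.3888 + 2·0.00289796 = 74.66 ms.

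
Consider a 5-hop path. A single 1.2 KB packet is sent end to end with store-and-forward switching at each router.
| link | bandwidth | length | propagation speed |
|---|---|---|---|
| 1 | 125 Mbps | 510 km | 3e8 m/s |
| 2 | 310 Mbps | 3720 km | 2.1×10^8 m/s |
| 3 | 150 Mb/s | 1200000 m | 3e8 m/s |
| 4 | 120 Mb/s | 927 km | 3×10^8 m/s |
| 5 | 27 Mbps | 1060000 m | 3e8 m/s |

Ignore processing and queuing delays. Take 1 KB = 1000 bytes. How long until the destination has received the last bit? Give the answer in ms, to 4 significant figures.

L = 9600 bits.
Transmission delays (L/R per hop): 0.0768, 0.0309677, 0.064, 0.08, 0.355556 ms; sum = 0.607323 ms.
Propagation delays (d/s per hop): 1.7, 17.7143, 4, 3.09, 3.53333 ms; sum = 30.0376 ms.
End-to-end = 30.64 ms.

30.64 ms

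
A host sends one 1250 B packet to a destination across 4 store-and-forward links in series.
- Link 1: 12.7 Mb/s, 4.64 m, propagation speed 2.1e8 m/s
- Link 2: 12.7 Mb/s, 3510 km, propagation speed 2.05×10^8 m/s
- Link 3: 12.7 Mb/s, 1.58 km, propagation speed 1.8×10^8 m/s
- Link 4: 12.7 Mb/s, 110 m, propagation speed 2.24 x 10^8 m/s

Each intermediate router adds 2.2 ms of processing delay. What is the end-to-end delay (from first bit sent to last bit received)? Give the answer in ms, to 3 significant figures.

26.9 ms

L = 1250 × 8 = 10000 bits.
Transmission delay per hop = L/R = 10000/12700000 = 0.787402 ms; 4 hops → 3.14961 ms.
Propagation delays (d/s per hop): 2.20952e-05, 17.122, 0.00877778, 0.000491071 ms; sum = 17.1312 ms.
Processing at 3 router(s): 3 × 2.2 ms = 6.6 ms.
End-to-end = 26.9 ms.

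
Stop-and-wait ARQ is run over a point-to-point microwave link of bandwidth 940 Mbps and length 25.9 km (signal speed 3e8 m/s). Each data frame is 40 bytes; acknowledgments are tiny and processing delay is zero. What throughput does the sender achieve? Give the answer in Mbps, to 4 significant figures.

t_tx = L/R = 320/940000000 = 3.40426e-07 s.
t_prop = 25900/300000000 = 8.63333e-05 s; RTT = 0.000172667 s.
Cycle = t_tx + RTT = 0.000173007 s.
Throughput = L / cycle = 320 / 0.000173007 = 1.850 Mbps.

1.850 Mbps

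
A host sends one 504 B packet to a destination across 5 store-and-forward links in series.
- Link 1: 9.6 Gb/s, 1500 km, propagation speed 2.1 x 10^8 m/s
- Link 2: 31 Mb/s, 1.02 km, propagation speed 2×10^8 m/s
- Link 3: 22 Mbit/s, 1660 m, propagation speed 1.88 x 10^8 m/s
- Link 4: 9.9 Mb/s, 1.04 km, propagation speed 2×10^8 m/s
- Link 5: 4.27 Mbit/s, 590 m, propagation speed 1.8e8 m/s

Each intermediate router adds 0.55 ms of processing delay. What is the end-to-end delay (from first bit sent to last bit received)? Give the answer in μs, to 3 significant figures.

L = 504 × 8 = 4032 bits.
Transmission delays (L/R per hop): 0.42, 130.065, 183.273, 407.273, 944.262 μs; sum = 1665.29 μs.
Propagation delays (d/s per hop): 7142.86, 5.1, 8.82979, 5.2, 3.27778 μs; sum = 7165.26 μs.
Processing at 4 router(s): 4 × 0.55 ms = 2200 μs.
End-to-end = 11000 μs.

11000 μs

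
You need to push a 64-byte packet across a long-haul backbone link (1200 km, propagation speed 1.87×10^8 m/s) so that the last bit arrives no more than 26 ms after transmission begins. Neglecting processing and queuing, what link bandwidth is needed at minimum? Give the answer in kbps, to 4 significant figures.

26.15 kbps

L = 512 bits.
Propagation delay = 1200000 / 187000000 = 6.41711 ms.
Transmission budget = 26 − 6.41711 = 19.5829 ms.
R ≥ L / t_tx = 512 bits / 0.0195829 s = 26.15 kbps.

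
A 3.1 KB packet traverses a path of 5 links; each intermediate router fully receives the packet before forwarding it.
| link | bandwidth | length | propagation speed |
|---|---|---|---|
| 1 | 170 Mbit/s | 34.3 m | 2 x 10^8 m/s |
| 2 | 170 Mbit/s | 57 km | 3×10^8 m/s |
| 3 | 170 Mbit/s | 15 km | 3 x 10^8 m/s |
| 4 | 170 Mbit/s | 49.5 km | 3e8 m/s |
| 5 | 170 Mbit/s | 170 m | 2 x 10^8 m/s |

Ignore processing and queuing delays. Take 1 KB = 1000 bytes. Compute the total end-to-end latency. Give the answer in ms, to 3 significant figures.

L = 24800 bits.
Transmission delay per hop = L/R = 24800/170000000 = 0.145882 ms; 5 hops → 0.729412 ms.
Propagation delays (d/s per hop): 0.0001715, 0.19, 0.05, 0.165, 0.00085 ms; sum = 0.406022 ms.
End-to-end = 1.14 ms.

1.14 ms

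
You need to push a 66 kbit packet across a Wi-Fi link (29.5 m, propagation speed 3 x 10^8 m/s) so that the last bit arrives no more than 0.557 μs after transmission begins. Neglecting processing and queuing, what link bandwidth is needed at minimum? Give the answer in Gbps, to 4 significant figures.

143.9 Gbps

Propagation delay = 29.5 / 300000000 = 0.0983333 μs.
Transmission budget = 0.557 − 0.0983333 = 0.458667 μs.
R ≥ L / t_tx = 66000 bits / 4.58667e-07 s = 143.9 Gbps.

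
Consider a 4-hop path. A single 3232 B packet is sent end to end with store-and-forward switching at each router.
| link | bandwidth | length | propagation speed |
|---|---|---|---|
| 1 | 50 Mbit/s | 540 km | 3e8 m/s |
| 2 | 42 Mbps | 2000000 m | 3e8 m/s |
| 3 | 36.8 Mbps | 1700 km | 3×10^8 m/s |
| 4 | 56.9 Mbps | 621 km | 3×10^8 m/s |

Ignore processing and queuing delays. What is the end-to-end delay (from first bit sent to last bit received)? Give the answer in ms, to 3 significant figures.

L = 3232 × 8 = 25856 bits.
Transmission delays (L/R per hop): 0.51712, 0.615619, 0.702609, 0.454411 ms; sum = 2.28976 ms.
Propagation delays (d/s per hop): 1.8, 6.66667, 5.66667, 2.07 ms; sum = 16.2033 ms.
End-to-end = 18.5 ms.

18.5 ms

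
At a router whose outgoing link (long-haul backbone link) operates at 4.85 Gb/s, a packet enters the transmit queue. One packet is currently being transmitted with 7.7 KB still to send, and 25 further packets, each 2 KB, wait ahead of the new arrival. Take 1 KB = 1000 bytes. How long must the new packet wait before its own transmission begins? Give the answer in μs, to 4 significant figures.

Each queued packet: L/R = 16000/4850000000 = 3.29897 μs.
25 queued → 82.4742 μs.
Plus remaining 61600 bits of current packet: 12.701 μs.
Queuing delay = 95.18 μs.

95.18 μs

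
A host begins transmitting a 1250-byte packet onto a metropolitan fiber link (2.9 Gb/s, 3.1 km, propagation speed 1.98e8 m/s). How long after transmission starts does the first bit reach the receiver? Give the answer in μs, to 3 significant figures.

First bit experiences only propagation delay: d/s = 3100/198000000 = 15.7 μs.

15.7 μs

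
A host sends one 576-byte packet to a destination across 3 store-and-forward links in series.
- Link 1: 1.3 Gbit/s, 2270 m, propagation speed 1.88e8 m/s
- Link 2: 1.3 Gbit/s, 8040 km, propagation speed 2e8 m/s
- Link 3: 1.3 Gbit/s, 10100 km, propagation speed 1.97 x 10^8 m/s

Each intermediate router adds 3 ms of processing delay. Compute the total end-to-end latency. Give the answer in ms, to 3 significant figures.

L = 576 × 8 = 4608 bits.
Transmission delay per hop = L/R = 4608/1300000000 = 0.00354462 ms; 3 hops → 0.0106338 ms.
Propagation delays (d/s per hop): 0.0120745, 40.2, 51.269 ms; sum = 91.4811 ms.
Processing at 2 router(s): 2 × 3 ms = 6 ms.
End-to-end = 97.5 ms.

97.5 ms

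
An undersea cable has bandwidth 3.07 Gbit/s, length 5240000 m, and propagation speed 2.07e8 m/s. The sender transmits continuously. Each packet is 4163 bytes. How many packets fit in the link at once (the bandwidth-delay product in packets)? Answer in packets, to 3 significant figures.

2330 packets

Propagation delay = 5240000 / 2.07e+08 = 0.025314 s.
BDP = R × t_prop = 3070000000 × 0.025314 = 77714000 bits.
In packets of 33304 bits: 2330 packets.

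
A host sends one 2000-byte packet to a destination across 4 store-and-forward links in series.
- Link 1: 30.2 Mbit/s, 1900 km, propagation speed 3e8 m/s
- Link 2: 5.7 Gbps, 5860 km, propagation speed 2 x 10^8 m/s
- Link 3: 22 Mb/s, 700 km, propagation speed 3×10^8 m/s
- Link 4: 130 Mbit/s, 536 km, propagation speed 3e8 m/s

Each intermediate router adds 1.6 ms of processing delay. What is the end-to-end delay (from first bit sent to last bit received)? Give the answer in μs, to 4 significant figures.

45940 μs

L = 2000 × 8 = 16000 bits.
Transmission delays (L/R per hop): 529.801, 2.80702, 727.273, 123.077 μs; sum = 1382.96 μs.
Propagation delays (d/s per hop): 6333.33, 29300, 2333.33, 1786.67 μs; sum = 39753.3 μs.
Processing at 3 router(s): 3 × 1.6 ms = 4800 μs.
End-to-end = 45940 μs.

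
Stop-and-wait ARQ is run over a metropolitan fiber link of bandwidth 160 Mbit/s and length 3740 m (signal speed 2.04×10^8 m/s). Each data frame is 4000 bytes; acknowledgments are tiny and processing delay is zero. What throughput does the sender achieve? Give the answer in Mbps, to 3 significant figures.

t_tx = L/R = 32000/160000000 = 0.0002 s.
t_prop = 3740/204000000 = 1.83333e-05 s; RTT = 3.66667e-05 s.
Cycle = t_tx + RTT = 0.000236667 s.
Throughput = L / cycle = 32000 / 0.000236667 = 135 Mbps.

135 Mbps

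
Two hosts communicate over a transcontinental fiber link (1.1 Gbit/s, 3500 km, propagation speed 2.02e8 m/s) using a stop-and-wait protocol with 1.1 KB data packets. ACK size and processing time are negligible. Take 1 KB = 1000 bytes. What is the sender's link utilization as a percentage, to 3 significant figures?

t_tx = L/R = 8800/1100000000 = 8e-06 s.
t_prop = 3500000/202000000 = 0.0173267 s; RTT = 0.0346535 s.
Cycle = t_tx + RTT = 0.0346615 s.
Utilization = t_tx / cycle = 8e-06/0.0346615 = 0.0231 %.

0.0231 %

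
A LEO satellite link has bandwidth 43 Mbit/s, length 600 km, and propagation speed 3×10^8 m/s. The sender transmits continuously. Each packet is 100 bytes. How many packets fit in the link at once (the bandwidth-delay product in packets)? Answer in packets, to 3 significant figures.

108 packets

Propagation delay = 600000 / 300000000 = 0.002 s.
BDP = R × t_prop = 43000000 × 0.002 = 86000 bits.
In packets of 800 bits: 108 packets.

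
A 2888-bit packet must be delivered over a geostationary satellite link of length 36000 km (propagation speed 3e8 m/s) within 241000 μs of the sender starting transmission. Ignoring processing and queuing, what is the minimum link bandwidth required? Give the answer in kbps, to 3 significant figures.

Propagation delay = 36000000 / 300000000 = 120000 μs.
Transmission budget = 241000 − 120000 = 121000 μs.
R ≥ L / t_tx = 2888 bits / 0.121 s = 23.9 kbps.

23.9 kbps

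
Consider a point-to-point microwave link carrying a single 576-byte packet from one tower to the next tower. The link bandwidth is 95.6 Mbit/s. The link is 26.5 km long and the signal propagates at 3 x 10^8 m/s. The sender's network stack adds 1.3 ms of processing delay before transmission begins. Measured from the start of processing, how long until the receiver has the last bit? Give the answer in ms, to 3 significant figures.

1.44 ms

L = 576 × 8 = 4608 bits.
Transmission delay = L/R = 4608 / 95600000 = 0.0482008 ms.
Propagation delay = d/s = 26500 m / 300000000 m/s = 0.0883333 ms.
Plus processing delay 1.3 ms = 1.3 ms.
Total = 1.44 ms.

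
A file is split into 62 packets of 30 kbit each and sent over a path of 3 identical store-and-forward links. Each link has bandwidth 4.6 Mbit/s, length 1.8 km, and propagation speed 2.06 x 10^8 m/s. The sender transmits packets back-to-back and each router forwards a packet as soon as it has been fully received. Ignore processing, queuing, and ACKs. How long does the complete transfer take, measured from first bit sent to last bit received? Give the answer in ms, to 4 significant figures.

417.4 ms

Per-hop transmission t_tx = L/R = 30000/4600000 = 6.52174 ms.
Per-hop propagation t_prop = 1800/206000000 = 0.00873786 ms.
Pipeline fill: first packet needs 3·t_tx to clear all hops; remaining 61 packets each add one t_tx.
Total = (3+62-1)·t_tx + 3·t_prop = 64·6.52174 + 3·0.00873786 = 417.4 ms.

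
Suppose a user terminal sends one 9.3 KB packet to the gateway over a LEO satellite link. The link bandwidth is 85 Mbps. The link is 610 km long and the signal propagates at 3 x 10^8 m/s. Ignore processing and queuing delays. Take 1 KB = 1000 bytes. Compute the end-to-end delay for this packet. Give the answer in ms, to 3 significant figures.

2.91 ms

L = 74400 bits.
Transmission delay = L/R = 74400 / 85000000 = 0.875294 ms.
Propagation delay = d/s = 610000 m / 300000000 m/s = 2.03333 ms.
Total = 2.91 ms.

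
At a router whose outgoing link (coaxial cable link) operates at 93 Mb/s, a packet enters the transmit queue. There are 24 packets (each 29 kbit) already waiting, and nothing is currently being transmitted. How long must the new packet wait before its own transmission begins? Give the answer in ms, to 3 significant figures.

7.48 ms

Each queued packet: L/R = 29000/93000000 = 0.311828 ms.
24 queued → 7.48387 ms.
Queuing delay = 7.48 ms.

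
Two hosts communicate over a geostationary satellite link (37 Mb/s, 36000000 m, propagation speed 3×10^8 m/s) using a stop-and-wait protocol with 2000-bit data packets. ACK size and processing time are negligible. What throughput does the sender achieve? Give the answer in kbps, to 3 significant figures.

8.33 kbps

t_tx = L/R = 2000/37000000 = 5.40541e-05 s.
t_prop = 36000000/300000000 = 0.12 s; RTT = 0.24 s.
Cycle = t_tx + RTT = 0.240054 s.
Throughput = L / cycle = 2000 / 0.240054 = 8.33 kbps.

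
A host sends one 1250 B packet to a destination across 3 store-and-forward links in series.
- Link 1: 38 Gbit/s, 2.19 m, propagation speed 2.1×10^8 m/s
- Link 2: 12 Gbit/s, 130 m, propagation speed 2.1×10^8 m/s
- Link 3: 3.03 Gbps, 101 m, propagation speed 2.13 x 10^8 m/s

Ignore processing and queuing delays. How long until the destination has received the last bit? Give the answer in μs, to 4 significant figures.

L = 1250 × 8 = 10000 bits.
Transmission delays (L/R per hop): 0.263158, 0.833333, 3.30033 μs; sum = 4.39682 μs.
Propagation delays (d/s per hop): 0.0104286, 0.619048, 0.474178 μs; sum = 1.10365 μs.
End-to-end = 5.500 μs.

5.500 μs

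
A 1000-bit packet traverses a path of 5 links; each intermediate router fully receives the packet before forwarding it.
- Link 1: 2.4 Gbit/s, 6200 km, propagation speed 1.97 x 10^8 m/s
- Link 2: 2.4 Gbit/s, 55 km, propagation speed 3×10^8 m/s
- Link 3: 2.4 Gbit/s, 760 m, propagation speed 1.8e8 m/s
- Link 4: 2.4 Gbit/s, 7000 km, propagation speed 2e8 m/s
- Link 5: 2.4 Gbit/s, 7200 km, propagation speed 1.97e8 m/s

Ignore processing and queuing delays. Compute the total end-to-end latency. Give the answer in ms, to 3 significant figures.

Transmission delay per hop = L/R = 1000/2400000000 = 0.000416667 ms; 5 hops → 0.00208333 ms.
Propagation delays (d/s per hop): 31.4721, 0.183333, 0.00422222, 35, 36.5482 ms; sum = 103.208 ms.
End-to-end = 103 ms.

103 ms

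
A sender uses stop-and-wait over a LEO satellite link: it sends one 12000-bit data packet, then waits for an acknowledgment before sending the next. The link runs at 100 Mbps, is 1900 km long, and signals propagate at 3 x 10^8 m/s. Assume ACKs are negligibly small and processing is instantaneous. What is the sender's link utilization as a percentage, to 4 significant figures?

t_tx = L/R = 12000/100000000 = 0.00012 s.
t_prop = 1900000/300000000 = 0.00633333 s; RTT = 0.0126667 s.
Cycle = t_tx + RTT = 0.0127867 s.
Utilization = t_tx / cycle = 0.00012/0.0127867 = 0.9385 %.

0.9385 %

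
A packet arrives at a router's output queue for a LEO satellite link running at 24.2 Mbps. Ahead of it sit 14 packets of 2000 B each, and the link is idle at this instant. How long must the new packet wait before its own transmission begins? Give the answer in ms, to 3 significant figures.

9.26 ms

Each queued packet: L/R = 16000/24200000 = 0.661157 ms.
14 queued → 9.2562 ms.
Queuing delay = 9.26 ms.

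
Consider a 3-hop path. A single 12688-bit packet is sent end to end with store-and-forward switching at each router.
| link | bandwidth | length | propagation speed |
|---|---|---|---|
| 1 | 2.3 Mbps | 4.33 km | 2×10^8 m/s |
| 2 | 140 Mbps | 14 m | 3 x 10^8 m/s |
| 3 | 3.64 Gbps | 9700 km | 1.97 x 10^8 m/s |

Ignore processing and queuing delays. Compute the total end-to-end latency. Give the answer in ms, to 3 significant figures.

Transmission delays (L/R per hop): 5.51652, 0.0906286, 0.00348571 ms; sum = 5.61064 ms.
Propagation delays (d/s per hop): 0.02165, 4.66667e-05, 49.2386 ms; sum = 49.2603 ms.
End-to-end = 54.9 ms.

54.9 ms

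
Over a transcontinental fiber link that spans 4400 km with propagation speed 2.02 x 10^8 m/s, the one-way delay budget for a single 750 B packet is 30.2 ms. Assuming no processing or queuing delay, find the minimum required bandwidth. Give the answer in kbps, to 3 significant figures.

L = 6000 bits.
Propagation delay = 4400000 / 202000000 = 21.7822 ms.
Transmission budget = 30.2 − 21.7822 = 8.41782 ms.
R ≥ L / t_tx = 6000 bits / 0.00841782 s = 713 kbps.

713 kbps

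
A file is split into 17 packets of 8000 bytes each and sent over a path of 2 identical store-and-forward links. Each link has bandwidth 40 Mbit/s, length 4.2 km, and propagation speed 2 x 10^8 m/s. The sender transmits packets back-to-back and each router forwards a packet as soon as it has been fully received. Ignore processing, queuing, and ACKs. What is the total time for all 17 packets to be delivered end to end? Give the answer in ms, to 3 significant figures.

28.8 ms

Per-hop transmission t_tx = L/R = 64000/40000000 = 1.6 ms.
Per-hop propagation t_prop = 4200/200000000 = 0.021 ms.
Pipeline fill: first packet needs 2·t_tx to clear all hops; remaining 16 packets each add one t_tx.
Total = (2+17-1)·t_tx + 2·t_prop = 18·1.6 + 2·0.021 = 28.8 ms.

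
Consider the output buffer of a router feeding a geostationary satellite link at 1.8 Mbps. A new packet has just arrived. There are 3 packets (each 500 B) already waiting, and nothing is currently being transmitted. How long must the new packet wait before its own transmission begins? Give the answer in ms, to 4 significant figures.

6.667 ms

Each queued packet: L/R = 4000/1800000 = 2.22222 ms.
3 queued → 6.66667 ms.
Queuing delay = 6.667 ms.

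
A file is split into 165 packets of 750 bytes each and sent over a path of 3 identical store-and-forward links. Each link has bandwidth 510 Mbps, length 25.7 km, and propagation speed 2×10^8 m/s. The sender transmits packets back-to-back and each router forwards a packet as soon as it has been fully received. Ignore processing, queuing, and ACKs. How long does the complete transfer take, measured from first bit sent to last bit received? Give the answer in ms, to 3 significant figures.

Per-hop transmission t_tx = L/R = 6000/510000000 = 0.0117647 ms.
Per-hop propagation t_prop = 25700/200000000 = 0.1285 ms.
Pipeline fill: first packet needs 3·t_tx to clear all hops; remaining 164 packets each add one t_tx.
Total = (3+165-1)·t_tx + 3·t_prop = 167·0.0117647 + 3·0.1285 = 2.35 ms.

2.35 ms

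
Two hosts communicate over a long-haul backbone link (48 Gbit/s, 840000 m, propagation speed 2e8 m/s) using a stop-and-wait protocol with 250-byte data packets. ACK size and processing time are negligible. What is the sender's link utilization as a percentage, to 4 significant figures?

0.0004960 %

t_tx = L/R = 2000/48000000000 = 4.16667e-08 s.
t_prop = 840000/200000000 = 0.0042 s; RTT = 0.0084 s.
Cycle = t_tx + RTT = 0.00840004 s.
Utilization = t_tx / cycle = 4.16667e-08/0.00840004 = 0.0004960 %.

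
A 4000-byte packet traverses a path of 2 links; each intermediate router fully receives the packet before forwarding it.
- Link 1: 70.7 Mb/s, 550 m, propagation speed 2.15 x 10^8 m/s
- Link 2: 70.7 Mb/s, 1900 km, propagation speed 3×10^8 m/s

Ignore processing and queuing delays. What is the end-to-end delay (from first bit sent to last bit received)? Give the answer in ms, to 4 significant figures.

7.241 ms

L = 4000 × 8 = 32000 bits.
Transmission delay per hop = L/R = 32000/70700000 = 0.452617 ms; 2 hops → 0.905233 ms.
Propagation delays (d/s per hop): 0.00255814, 6.33333 ms; sum = 6.33589 ms.
End-to-end = 7.241 ms.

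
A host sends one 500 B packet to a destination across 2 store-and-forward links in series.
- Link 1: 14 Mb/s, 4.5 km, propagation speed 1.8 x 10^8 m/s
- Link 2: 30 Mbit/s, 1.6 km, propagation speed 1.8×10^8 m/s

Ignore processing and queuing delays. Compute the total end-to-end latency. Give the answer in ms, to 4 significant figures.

L = 500 × 8 = 4000 bits.
Transmission delays (L/R per hop): 0.285714, 0.133333 ms; sum = 0.419048 ms.
Propagation delays (d/s per hop): 0.025, 0.00888889 ms; sum = 0.0338889 ms.
End-to-end = 0.4529 ms.

0.4529 ms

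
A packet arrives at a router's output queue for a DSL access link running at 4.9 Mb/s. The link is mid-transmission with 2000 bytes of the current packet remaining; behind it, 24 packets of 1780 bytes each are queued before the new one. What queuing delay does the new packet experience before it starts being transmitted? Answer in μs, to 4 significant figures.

73010 μs

Each queued packet: L/R = 14240/4900000 = 2906.12 μs.
24 queued → 69746.9 μs.
Plus remaining 16000 bits of current packet: 3265.31 μs.
Queuing delay = 73010 μs.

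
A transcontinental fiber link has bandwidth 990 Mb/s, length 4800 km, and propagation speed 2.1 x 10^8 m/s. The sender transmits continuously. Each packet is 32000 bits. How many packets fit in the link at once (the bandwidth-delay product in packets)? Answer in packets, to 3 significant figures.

707 packets

Propagation delay = 4800000 / 210000000 = 0.0228571 s.
BDP = R × t_prop = 990000000 × 0.0228571 = 22628600 bits.
In packets of 32000 bits: 707 packets.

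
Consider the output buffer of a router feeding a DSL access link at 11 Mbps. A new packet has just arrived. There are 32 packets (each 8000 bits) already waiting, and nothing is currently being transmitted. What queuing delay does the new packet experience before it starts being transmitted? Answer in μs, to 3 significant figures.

Each queued packet: L/R = 8000/11000000 = 727.273 μs.
32 queued → 23272.7 μs.
Queuing delay = 23300 μs.

23300 μs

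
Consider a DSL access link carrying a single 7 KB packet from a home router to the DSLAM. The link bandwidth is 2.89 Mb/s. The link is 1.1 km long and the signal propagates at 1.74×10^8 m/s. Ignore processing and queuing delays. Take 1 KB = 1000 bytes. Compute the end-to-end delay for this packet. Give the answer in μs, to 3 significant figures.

19400 μs

L = 56000 bits.
Transmission delay = L/R = 56000 / 2890000 = 19377.2 μs.
Propagation delay = d/s = 1100 m / 174000000 m/s = 6.32184 μs.
Total = 19400 μs.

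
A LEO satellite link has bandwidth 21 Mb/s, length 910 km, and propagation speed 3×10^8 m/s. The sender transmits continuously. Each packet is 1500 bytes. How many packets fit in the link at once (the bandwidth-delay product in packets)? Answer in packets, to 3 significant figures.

5.31 packets

Propagation delay = 910000 / 300000000 = 0.00303333 s.
BDP = R × t_prop = 21000000 × 0.00303333 = 63700 bits.
In packets of 12000 bits: 5.31 packets.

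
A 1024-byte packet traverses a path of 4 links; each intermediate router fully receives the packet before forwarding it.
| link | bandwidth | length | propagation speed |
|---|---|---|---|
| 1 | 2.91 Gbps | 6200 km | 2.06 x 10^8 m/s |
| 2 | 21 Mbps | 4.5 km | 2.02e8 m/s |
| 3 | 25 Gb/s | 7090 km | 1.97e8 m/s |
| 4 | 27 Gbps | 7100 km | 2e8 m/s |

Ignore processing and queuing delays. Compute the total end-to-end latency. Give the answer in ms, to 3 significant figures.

102 ms

L = 1024 × 8 = 8192 bits.
Transmission delays (L/R per hop): 0.00281512, 0.390095, 0.00032768, 0.000303407 ms; sum = 0.393541 ms.
Propagation delays (d/s per hop): 30.0971, 0.0222772, 35.9898, 35.5 ms; sum = 101.609 ms.
End-to-end = 102 ms.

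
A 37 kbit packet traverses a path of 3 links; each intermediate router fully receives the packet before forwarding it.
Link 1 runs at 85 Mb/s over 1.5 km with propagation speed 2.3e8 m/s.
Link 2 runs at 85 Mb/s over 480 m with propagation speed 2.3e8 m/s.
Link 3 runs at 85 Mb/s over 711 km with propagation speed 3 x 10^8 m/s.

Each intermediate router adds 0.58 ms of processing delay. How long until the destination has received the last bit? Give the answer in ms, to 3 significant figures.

L = 37000 bits.
Transmission delay per hop = L/R = 37000/85000000 = 0.435294 ms; 3 hops → 1.30588 ms.
Propagation delays (d/s per hop): 0.00652174, 0.00208696, 2.37 ms; sum = 2.37861 ms.
Processing at 2 router(s): 2 × 0.58 ms = 1.16 ms.
End-to-end = 4.84 ms.

4.84 ms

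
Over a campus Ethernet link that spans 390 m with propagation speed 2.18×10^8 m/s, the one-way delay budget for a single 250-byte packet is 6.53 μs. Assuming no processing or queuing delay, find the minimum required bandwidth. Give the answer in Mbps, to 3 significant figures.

L = 2000 bits.
Propagation delay = 390 / 2.18e+08 = 1.78899 μs.
Transmission budget = 6.53 − 1.78899 = 4.74101 μs.
R ≥ L / t_tx = 2000 bits / 4.74101e-06 s = 422 Mbps.

422 Mbps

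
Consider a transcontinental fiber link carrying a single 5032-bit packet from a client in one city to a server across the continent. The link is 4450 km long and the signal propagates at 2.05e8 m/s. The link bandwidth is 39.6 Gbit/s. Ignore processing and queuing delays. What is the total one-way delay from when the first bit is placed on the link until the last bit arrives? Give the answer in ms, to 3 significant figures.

Transmission delay = L/R = 5032 / 39600000000 = 0.000127071 ms.
Propagation delay = d/s = 4450000 m / 2.05e+08 m/s = 21.7073 ms.
Total = 21.7 ms.

21.7 ms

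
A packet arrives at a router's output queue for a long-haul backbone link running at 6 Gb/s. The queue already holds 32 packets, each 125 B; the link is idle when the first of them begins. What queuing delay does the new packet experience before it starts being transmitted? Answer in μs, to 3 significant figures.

Each queued packet: L/R = 1000/6000000000 = 0.166667 μs.
32 queued → 5.33333 μs.
Queuing delay = 5.33 μs.

5.33 μs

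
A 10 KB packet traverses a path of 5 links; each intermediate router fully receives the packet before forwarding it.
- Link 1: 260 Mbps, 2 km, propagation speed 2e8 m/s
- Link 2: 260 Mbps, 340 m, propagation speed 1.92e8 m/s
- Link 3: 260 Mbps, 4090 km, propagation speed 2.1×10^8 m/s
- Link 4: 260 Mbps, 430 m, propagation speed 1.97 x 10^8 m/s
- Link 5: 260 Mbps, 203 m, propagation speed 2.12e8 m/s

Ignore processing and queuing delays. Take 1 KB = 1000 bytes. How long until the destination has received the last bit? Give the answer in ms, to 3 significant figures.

21.0 ms

L = 80000 bits.
Transmission delay per hop = L/R = 80000/260000000 = 0.307692 ms; 5 hops → 1.53846 ms.
Propagation delays (d/s per hop): 0.01, 0.00177083, 19.4762, 0.00218274, 0.000957547 ms; sum = 19.4911 ms.
End-to-end = 21.0 ms.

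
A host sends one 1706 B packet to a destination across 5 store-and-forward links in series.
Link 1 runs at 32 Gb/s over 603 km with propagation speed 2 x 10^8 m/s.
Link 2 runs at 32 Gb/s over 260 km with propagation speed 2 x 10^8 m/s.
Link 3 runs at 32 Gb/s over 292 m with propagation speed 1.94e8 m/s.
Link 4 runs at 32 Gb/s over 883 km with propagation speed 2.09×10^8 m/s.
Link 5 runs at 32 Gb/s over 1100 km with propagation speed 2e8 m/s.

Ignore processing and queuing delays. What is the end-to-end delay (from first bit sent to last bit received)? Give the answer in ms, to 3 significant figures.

14.0 ms

L = 1706 × 8 = 13648 bits.
Transmission delay per hop = L/R = 13648/32000000000 = 0.0004265 ms; 5 hops → 0.0021325 ms.
Propagation delays (d/s per hop): 3.015, 1.3, 0.00150515, 4.22488, 5.5 ms; sum = 14.0414 ms.
End-to-end = 14.0 ms.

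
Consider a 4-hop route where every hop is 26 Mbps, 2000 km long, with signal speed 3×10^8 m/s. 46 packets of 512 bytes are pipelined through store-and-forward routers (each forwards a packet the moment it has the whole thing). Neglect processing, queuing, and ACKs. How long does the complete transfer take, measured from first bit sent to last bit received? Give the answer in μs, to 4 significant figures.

34390 μs

Per-hop transmission t_tx = L/R = 4096/26000000 = 157.538 μs.
Per-hop propagation t_prop = 2000000/300000000 = 6666.67 μs.
Pipeline fill: first packet needs 4·t_tx to clear all hops; remaining 45 packets each add one t_tx.
Total = (4+46-1)·t_tx + 4·t_prop = 49·157.538 + 4·6666.67 = 34390 μs.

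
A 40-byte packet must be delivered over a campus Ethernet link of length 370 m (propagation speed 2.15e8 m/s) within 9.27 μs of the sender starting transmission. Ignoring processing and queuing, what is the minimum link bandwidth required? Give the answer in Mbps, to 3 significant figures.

L = 320 bits.
Propagation delay = 370 / 215000000 = 1.72093 μs.
Transmission budget = 9.27 − 1.72093 = 7.54907 μs.
R ≥ L / t_tx = 320 bits / 7.54907e-06 s = 42.4 Mbps.

42.4 Mbps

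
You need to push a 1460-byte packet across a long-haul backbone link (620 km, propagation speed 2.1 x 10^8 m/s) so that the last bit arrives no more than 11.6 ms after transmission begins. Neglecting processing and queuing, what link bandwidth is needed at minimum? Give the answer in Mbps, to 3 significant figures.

L = 11680 bits.
Propagation delay = 620000 / 210000000 = 2.95238 ms.
Transmission budget = 11.6 − 2.95238 = 8.64762 ms.
R ≥ L / t_tx = 11680 bits / 0.00864762 s = 1.35 Mbps.

1.35 Mbps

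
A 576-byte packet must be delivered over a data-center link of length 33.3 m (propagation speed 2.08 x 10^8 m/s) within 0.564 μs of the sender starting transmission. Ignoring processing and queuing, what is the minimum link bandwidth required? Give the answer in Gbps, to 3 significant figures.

L = 4608 bits.
Propagation delay = 33.3 / 208000000 = 0.160096 μs.
Transmission budget = 0.564 − 0.160096 = 0.403904 μs.
R ≥ L / t_tx = 4608 bits / 4.03904e-07 s = 11.4 Gbps.

11.4 Gbps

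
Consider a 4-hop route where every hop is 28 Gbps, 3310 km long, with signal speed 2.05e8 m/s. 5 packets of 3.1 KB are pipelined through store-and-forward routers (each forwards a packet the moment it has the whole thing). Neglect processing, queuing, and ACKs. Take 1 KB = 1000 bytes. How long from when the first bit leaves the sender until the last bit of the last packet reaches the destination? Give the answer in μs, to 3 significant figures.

Per-hop transmission t_tx = L/R = 24800/28000000000 = 0.885714 μs.
Per-hop propagation t_prop = 3310000/2.05e+08 = 16146.3 μs.
Pipeline fill: first packet needs 4·t_tx to clear all hops; remaining 4 packets each add one t_tx.
Total = (4+5-1)·t_tx + 4·t_prop = 8·0.885714 + 4·16146.3 = 64600 μs.

64600 μs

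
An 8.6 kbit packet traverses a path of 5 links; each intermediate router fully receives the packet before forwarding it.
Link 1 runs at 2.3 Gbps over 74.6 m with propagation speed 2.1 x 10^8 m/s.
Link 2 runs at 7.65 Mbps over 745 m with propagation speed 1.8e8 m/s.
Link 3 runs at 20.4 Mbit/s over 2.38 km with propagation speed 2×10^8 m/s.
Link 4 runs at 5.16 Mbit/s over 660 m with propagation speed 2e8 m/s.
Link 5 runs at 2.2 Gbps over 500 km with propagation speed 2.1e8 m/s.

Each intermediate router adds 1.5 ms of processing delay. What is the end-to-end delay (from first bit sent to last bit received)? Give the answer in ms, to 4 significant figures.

11.62 ms

L = 8600 bits.
Transmission delays (L/R per hop): 0.00373913, 1.12418, 0.421569, 1.66667, 0.00390909 ms; sum = 3.22007 ms.
Propagation delays (d/s per hop): 0.000355238, 0.00413889, 0.0119, 0.0033, 2.38095 ms; sum = 2.40065 ms.
Processing at 4 router(s): 4 × 1.5 ms = 6 ms.
End-to-end = 11.62 ms.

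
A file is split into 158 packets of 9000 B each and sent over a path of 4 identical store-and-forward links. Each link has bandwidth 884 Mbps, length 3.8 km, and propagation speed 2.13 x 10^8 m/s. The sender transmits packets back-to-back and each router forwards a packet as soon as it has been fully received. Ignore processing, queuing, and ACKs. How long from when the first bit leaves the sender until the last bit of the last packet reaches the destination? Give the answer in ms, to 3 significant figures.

13.2 ms

Per-hop transmission t_tx = L/R = 72000/884000000 = 0.081448 ms.
Per-hop propagation t_prop = 3800/213000000 = 0.0178404 ms.
Pipeline fill: first packet needs 4·t_tx to clear all hops; remaining 157 packets each add one t_tx.
Total = (4+158-1)·t_tx + 4·t_prop = 161·0.081448 + 4·0.0178404 = 13.2 ms.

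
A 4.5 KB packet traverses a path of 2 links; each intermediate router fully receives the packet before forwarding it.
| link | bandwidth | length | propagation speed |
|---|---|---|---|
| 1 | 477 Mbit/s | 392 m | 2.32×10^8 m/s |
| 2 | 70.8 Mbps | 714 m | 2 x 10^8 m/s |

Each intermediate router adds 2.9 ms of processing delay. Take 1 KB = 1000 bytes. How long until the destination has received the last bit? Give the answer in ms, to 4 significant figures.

L = 36000 bits.
Transmission delays (L/R per hop): 0.0754717, 0.508475 ms; sum = 0.583946 ms.
Propagation delays (d/s per hop): 0.00168966, 0.00357 ms; sum = 0.00525966 ms.
Processing at 1 router(s): 1 × 2.9 ms = 2.9 ms.
End-to-end = 3.489 ms.

3.489 ms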